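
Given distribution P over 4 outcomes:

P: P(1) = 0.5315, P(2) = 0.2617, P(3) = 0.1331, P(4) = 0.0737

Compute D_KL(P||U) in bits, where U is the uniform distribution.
0.3447 bits

U(i) = 1/4 for all i

D_KL(P||U) = Σ P(x) log₂(P(x) / (1/4))
           = Σ P(x) log₂(P(x)) + log₂(4)
           = log₂(4) - H(P)

H(P) = -Σ P(x) log₂(P(x)):
  -P(1)·log₂(P(1)) = -(0.5315)·log₂(0.5315) = 0.48465
  -P(2)·log₂(P(2)) = -(0.2617)·log₂(0.2617) = 0.50613
  -P(3)·log₂(P(3)) = -(0.1331)·log₂(0.1331) = 0.38724
  -P(4)·log₂(P(4)) = -(0.0737)·log₂(0.0737) = 0.27727
H(P) = 0.48465 + 0.50613 + 0.38724 + 0.27727 = 1.65529 bits

log₂(4) = 2.00000 bits

D_KL(P||U) = 2.00000 - 1.65529 = 0.34471 ≈ 0.3447 bits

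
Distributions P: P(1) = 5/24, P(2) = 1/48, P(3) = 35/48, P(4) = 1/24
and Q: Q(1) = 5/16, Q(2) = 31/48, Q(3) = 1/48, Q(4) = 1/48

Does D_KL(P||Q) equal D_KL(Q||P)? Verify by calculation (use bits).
D_KL(P||Q) = 3.5567 bits, D_KL(Q||P) = 3.2547 bits. No — D_KL(P||Q) ≠ D_KL(Q||P) for this pair.

D_KL(P||Q) = Σ P(x) log₂(P(x)/Q(x))

Computing term by term:
  P(1)·log₂(P(1)/Q(1)) = (5/24)·log₂((5/24)/(5/16)) = -0.12187
  P(2)·log₂(P(2)/Q(2)) = (1/48)·log₂((1/48)/(31/48)) = -0.10321
  P(3)·log₂(P(3)/Q(3)) = (35/48)·log₂((35/48)/(1/48)) = 3.74010
  P(4)·log₂(P(4)/Q(4)) = (1/24)·log₂((1/24)/(1/48)) = 0.04167

D_KL(P||Q) = -0.12187 - 0.10321 + 3.74010 + 0.04167 = 3.55669 ≈ 3.5567 bits

D_KL(Q||P) = Σ Q(x) log₂(Q(x)/P(x))

Computing term by term:
  Q(1)·log₂(Q(1)/P(1)) = (5/16)·log₂((5/16)/(5/24)) = 0.18280
  Q(2)·log₂(Q(2)/P(2)) = (31/48)·log₂((31/48)/(1/48)) = 3.19959
  Q(3)·log₂(Q(3)/P(3)) = (1/48)·log₂((1/48)/(35/48)) = -0.10686
  Q(4)·log₂(Q(4)/P(4)) = (1/48)·log₂((1/48)/(1/24)) = -0.02083

D_KL(Q||P) = 0.18280 + 3.19959 - 0.10686 - 0.02083 = 3.25470 ≈ 3.2547 bits

These are NOT equal (difference: 0.3020 bits). KL divergence is asymmetric: D_KL(P||Q) ≠ D_KL(Q||P) in general.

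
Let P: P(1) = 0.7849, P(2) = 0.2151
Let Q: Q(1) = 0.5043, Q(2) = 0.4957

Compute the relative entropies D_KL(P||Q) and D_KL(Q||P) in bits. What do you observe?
D_KL(P||Q) = 0.2419 bits, D_KL(Q||P) = 0.2752 bits. The two directions give different values (D_KL(Q||P) exceeds D_KL(P||Q) by 0.0333 bits): KL divergence is asymmetric.

D_KL(P||Q) = Σ P(x) log₂(P(x)/Q(x))

Computing term by term:
  P(1)·log₂(P(1)/Q(1)) = 0.7849·log₂(0.7849/0.5043) = 0.50094
  P(2)·log₂(P(2)/Q(2)) = 0.2151·log₂(0.2151/0.4957) = -0.25908

D_KL(P||Q) = 0.50094 - 0.25908 = 0.24186 ≈ 0.2419 bits

D_KL(Q||P) = Σ Q(x) log₂(Q(x)/P(x))

Computing term by term:
  Q(1)·log₂(Q(1)/P(1)) = 0.5043·log₂(0.5043/0.7849) = -0.32186
  Q(2)·log₂(Q(2)/P(2)) = 0.4957·log₂(0.4957/0.2151) = 0.59705

D_KL(Q||P) = -0.32186 + 0.59705 = 0.27519 ≈ 0.2752 bits

These are NOT equal (difference: 0.0333 bits). KL divergence is asymmetric: D_KL(P||Q) ≠ D_KL(Q||P) in general.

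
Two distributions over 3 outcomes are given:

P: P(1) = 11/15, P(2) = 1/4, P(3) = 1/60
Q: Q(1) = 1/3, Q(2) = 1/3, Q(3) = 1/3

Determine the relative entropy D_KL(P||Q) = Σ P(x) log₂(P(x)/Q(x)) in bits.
0.6584 bits

D_KL(P||Q) = Σ P(x) log₂(P(x)/Q(x))

Computing term by term:
  P(1)·log₂(P(1)/Q(1)) = (11/15)·log₂((11/15)/(1/3)) = 0.83417
  P(2)·log₂(P(2)/Q(2)) = (1/4)·log₂((1/4)/(1/3)) = -0.10376
  P(3)·log₂(P(3)/Q(3)) = (1/60)·log₂((1/60)/(1/3)) = -0.07203

D_KL(P||Q) = 0.83417 - 0.10376 - 0.07203 = 0.65838 ≈ 0.6584 bits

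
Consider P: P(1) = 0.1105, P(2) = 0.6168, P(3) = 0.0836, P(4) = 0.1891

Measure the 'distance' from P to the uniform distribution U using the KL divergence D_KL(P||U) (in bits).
0.4652 bits

U(i) = 1/4 for all i

D_KL(P||U) = Σ P(x) log₂(P(x) / (1/4))
           = Σ P(x) log₂(P(x)) + log₂(4)
           = log₂(4) - H(P)

H(P) = -Σ P(x) log₂(P(x)):
  -P(1)·log₂(P(1)) = -(0.1105)·log₂(0.1105) = 0.35116
  -P(2)·log₂(P(2)) = -(0.6168)·log₂(0.6168) = 0.42999
  -P(3)·log₂(P(3)) = -(0.0836)·log₂(0.0836) = 0.29932
  -P(4)·log₂(P(4)) = -(0.1891)·log₂(0.1891) = 0.45437
H(P) = 0.35116 + 0.42999 + 0.29932 + 0.45437 = 1.53484 bits

log₂(4) = 2.00000 bits

D_KL(P||U) = 2.00000 - 1.53484 = 0.46516 ≈ 0.4652 bits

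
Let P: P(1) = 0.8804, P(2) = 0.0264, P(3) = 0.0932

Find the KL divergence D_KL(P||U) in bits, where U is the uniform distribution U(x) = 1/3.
0.9657 bits

U(i) = 1/3 for all i

D_KL(P||U) = Σ P(x) log₂(P(x) / (1/3))
           = Σ P(x) log₂(P(x)) + log₂(3)
           = log₂(3) - H(P)

H(P) = -Σ P(x) log₂(P(x)):
  -P(1)·log₂(P(1)) = -(0.8804)·log₂(0.8804) = 0.16179
  -P(2)·log₂(P(2)) = -(0.0264)·log₂(0.0264) = 0.13842
  -P(3)·log₂(P(3)) = -(0.0932)·log₂(0.0932) = 0.31907
H(P) = 0.16179 + 0.13842 + 0.31907 = 0.61928 bits

log₂(3) = 1.58496 bits

D_KL(P||U) = 1.58496 - 0.61928 = 0.96568 ≈ 0.9657 bits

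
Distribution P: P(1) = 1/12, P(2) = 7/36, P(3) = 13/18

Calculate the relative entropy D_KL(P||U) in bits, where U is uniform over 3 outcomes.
0.4878 bits

U(i) = 1/3 for all i

D_KL(P||U) = Σ P(x) log₂(P(x) / (1/3))
           = Σ P(x) log₂(P(x)) + log₂(3)
           = log₂(3) - H(P)

H(P) = -Σ P(x) log₂(P(x)):
  -P(1)·log₂(P(1)) = -(1/12)·log₂(1/12) = 0.29875
  -P(2)·log₂(P(2)) = -(7/36)·log₂(7/36) = 0.45939
  -P(3)·log₂(P(3)) = -(13/18)·log₂(13/18) = 0.33907
H(P) = 0.29875 + 0.45939 + 0.33907 = 1.09721 bits

log₂(3) = 1.58496 bits

D_KL(P||U) = 1.58496 - 1.09721 = 0.48775 ≈ 0.4878 bits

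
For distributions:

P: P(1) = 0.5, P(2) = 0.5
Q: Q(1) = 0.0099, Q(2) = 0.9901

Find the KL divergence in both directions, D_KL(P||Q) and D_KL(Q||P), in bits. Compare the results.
D_KL(P||Q) = 2.3364 bits, D_KL(Q||P) = 0.9199 bits. D_KL(P||Q) is larger than D_KL(Q||P) by 1.4165 bits; the two directions differ.

D_KL(P||Q) = Σ P(x) log₂(P(x)/Q(x))

Computing term by term:
  P(1)·log₂(P(1)/Q(1)) = 0.5·log₂(0.5/0.0099) = 2.82918
  P(2)·log₂(P(2)/Q(2)) = 0.5·log₂(0.5/0.9901) = -0.49282

D_KL(P||Q) = 2.82918 - 0.49282 = 2.33636 ≈ 2.3364 bits

D_KL(Q||P) = Σ Q(x) log₂(Q(x)/P(x))

Computing term by term:
  Q(1)·log₂(Q(1)/P(1)) = 0.0099·log₂(0.0099/0.5) = -0.05602
  Q(2)·log₂(Q(2)/P(2)) = 0.9901·log₂(0.9901/0.5) = 0.97589

D_KL(Q||P) = -0.05602 + 0.97589 = 0.91987 ≈ 0.9199 bits

These are NOT equal (difference: 1.4165 bits). KL divergence is asymmetric: D_KL(P||Q) ≠ D_KL(Q||P) in general.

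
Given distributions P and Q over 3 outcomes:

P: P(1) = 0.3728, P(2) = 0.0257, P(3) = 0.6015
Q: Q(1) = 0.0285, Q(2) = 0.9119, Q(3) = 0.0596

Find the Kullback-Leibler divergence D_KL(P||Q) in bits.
3.2566 bits

D_KL(P||Q) = Σ P(x) log₂(P(x)/Q(x))

Computing term by term:
  P(1)·log₂(P(1)/Q(1)) = 0.3728·log₂(0.3728/0.0285) = 1.38285
  P(2)·log₂(P(2)/Q(2)) = 0.0257·log₂(0.0257/0.9119) = -0.13233
  P(3)·log₂(P(3)/Q(3)) = 0.6015·log₂(0.6015/0.0596) = 2.00611

D_KL(P||Q) = 1.38285 - 0.13233 + 2.00611 = 3.25663 ≈ 3.2566 bits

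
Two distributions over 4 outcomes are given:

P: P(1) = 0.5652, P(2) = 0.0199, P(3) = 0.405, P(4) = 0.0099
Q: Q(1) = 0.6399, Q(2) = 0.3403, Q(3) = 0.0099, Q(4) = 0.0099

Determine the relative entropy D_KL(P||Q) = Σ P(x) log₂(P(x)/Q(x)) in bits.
1.9858 bits

D_KL(P||Q) = Σ P(x) log₂(P(x)/Q(x))

Computing term by term:
  P(1)·log₂(P(1)/Q(1)) = 0.5652·log₂(0.5652/0.6399) = -0.10122
  P(2)·log₂(P(2)/Q(2)) = 0.0199·log₂(0.0199/0.3403) = -0.08151
  P(3)·log₂(P(3)/Q(3)) = 0.405·log₂(0.405/0.0099) = 2.16851
  P(4)·log₂(P(4)/Q(4)) = 0.0099·log₂(0.0099/0.0099) = 0.00000

D_KL(P||Q) = -0.10122 - 0.08151 + 2.16851 + 0.00000 = 1.98578 ≈ 1.9858 bits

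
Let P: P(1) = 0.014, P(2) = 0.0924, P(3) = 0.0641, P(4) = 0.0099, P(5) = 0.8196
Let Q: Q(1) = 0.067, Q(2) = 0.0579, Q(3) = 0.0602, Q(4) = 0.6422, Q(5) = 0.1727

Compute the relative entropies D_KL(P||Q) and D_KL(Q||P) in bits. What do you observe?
D_KL(P||Q) = 1.8183 bits, D_KL(Q||P) = 3.5845 bits. The two directions give different values (D_KL(Q||P) exceeds D_KL(P||Q) by 1.7662 bits): KL divergence is asymmetric.

D_KL(P||Q) = Σ P(x) log₂(P(x)/Q(x))

Computing term by term:
  P(1)·log₂(P(1)/Q(1)) = 0.014·log₂(0.014/0.067) = -0.03162
  P(2)·log₂(P(2)/Q(2)) = 0.0924·log₂(0.0924/0.0579) = 0.06231
  P(3)·log₂(P(3)/Q(3)) = 0.0641·log₂(0.0641/0.0602) = 0.00580
  P(4)·log₂(P(4)/Q(4)) = 0.0099·log₂(0.0099/0.6422) = -0.05959
  P(5)·log₂(P(5)/Q(5)) = 0.8196·log₂(0.8196/0.1727) = 1.84136

D_KL(P||Q) = -0.03162 + 0.06231 + 0.00580 - 0.05959 + 1.84136 = 1.81826 ≈ 1.8183 bits

D_KL(Q||P) = Σ Q(x) log₂(Q(x)/P(x))

Computing term by term:
  Q(1)·log₂(Q(1)/P(1)) = 0.067·log₂(0.067/0.014) = 0.15134
  Q(2)·log₂(Q(2)/P(2)) = 0.0579·log₂(0.0579/0.0924) = -0.03904
  Q(3)·log₂(Q(3)/P(3)) = 0.0602·log₂(0.0602/0.0641) = -0.00545
  Q(4)·log₂(Q(4)/P(4)) = 0.6422·log₂(0.6422/0.0099) = 3.86569
  Q(5)·log₂(Q(5)/P(5)) = 0.1727·log₂(0.1727/0.8196) = -0.38800

D_KL(Q||P) = 0.15134 - 0.03904 - 0.00545 + 3.86569 - 0.38800 = 3.58454 ≈ 3.5845 bits

These are NOT equal (difference: 1.7662 bits). KL divergence is asymmetric: D_KL(P||Q) ≠ D_KL(Q||P) in general.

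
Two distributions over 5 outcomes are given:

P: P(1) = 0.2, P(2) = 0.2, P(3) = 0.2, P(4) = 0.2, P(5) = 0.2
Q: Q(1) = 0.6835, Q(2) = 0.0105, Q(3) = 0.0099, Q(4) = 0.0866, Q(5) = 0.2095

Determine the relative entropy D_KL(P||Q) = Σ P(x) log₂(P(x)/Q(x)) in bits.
1.5911 bits

D_KL(P||Q) = Σ P(x) log₂(P(x)/Q(x))

Computing term by term:
  P(1)·log₂(P(1)/Q(1)) = 0.2·log₂(0.2/0.6835) = -0.35459
  P(2)·log₂(P(2)/Q(2)) = 0.2·log₂(0.2/0.0105) = 0.85031
  P(3)·log₂(P(3)/Q(3)) = 0.2·log₂(0.2/0.0099) = 0.86729
  P(4)·log₂(P(4)/Q(4)) = 0.2·log₂(0.2/0.0866) = 0.24151
  P(5)·log₂(P(5)/Q(5)) = 0.2·log₂(0.2/0.2095) = -0.01339

D_KL(P||Q) = -0.35459 + 0.85031 + 0.86729 + 0.24151 - 0.01339 = 1.59113 ≈ 1.5911 bits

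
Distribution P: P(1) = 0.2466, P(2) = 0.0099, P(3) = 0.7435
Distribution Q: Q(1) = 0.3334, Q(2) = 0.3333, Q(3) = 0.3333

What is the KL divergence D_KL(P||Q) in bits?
0.7031 bits

D_KL(P||Q) = Σ P(x) log₂(P(x)/Q(x))

Computing term by term:
  P(1)·log₂(P(1)/Q(1)) = 0.2466·log₂(0.2466/0.3334) = -0.10729
  P(2)·log₂(P(2)/Q(2)) = 0.0099·log₂(0.0099/0.3333) = -0.05023
  P(3)·log₂(P(3)/Q(3)) = 0.7435·log₂(0.7435/0.3333) = 0.86061

D_KL(P||Q) = -0.10729 - 0.05023 + 0.86061 = 0.70309 ≈ 0.7031 bits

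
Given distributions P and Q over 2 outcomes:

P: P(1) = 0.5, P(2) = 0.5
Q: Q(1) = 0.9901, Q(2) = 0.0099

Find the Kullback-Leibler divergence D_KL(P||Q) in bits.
2.3364 bits

D_KL(P||Q) = Σ P(x) log₂(P(x)/Q(x))

Computing term by term:
  P(1)·log₂(P(1)/Q(1)) = 0.5·log₂(0.5/0.9901) = -0.49282
  P(2)·log₂(P(2)/Q(2)) = 0.5·log₂(0.5/0.0099) = 2.82918

D_KL(P||Q) = -0.49282 + 2.82918 = 2.33636 ≈ 2.3364 bits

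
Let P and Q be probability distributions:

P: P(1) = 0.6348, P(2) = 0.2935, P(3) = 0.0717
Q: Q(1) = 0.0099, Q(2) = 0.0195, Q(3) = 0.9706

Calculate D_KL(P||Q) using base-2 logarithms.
4.6891 bits

D_KL(P||Q) = Σ P(x) log₂(P(x)/Q(x))

Computing term by term:
  P(1)·log₂(P(1)/Q(1)) = 0.6348·log₂(0.6348/0.0099) = 3.81053
  P(2)·log₂(P(2)/Q(2)) = 0.2935·log₂(0.2935/0.0195) = 1.14812
  P(3)·log₂(P(3)/Q(3)) = 0.0717·log₂(0.0717/0.9706) = -0.26951

D_KL(P||Q) = 3.81053 + 1.14812 - 0.26951 = 4.68914 ≈ 4.6891 bits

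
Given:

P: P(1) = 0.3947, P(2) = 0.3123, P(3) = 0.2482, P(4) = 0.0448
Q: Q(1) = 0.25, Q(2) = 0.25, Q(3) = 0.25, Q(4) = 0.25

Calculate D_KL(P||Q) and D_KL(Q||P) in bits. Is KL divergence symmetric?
D_KL(P||Q) = 0.2466 bits, D_KL(Q||P) = 0.3777 bits. No, KL divergence is not symmetric.

D_KL(P||Q) = Σ P(x) log₂(P(x)/Q(x))

Computing term by term:
  P(1)·log₂(P(1)/Q(1)) = 0.3947·log₂(0.3947/0.25) = 0.26004
  P(2)·log₂(P(2)/Q(2)) = 0.3123·log₂(0.3123/0.25) = 0.10025
  P(3)·log₂(P(3)/Q(3)) = 0.2482·log₂(0.2482/0.25) = -0.00259
  P(4)·log₂(P(4)/Q(4)) = 0.0448·log₂(0.0448/0.25) = -0.11112

D_KL(P||Q) = 0.26004 + 0.10025 - 0.00259 - 0.11112 = 0.24658 ≈ 0.2466 bits

D_KL(Q||P) = Σ Q(x) log₂(Q(x)/P(x))

Computing term by term:
  Q(1)·log₂(Q(1)/P(1)) = 0.25·log₂(0.25/0.3947) = -0.16471
  Q(2)·log₂(Q(2)/P(2)) = 0.25·log₂(0.25/0.3123) = -0.08025
  Q(3)·log₂(Q(3)/P(3)) = 0.25·log₂(0.25/0.2482) = 0.00261
  Q(4)·log₂(Q(4)/P(4)) = 0.25·log₂(0.25/0.0448) = 0.62009

D_KL(Q||P) = -0.16471 - 0.08025 + 0.00261 + 0.62009 = 0.37774 ≈ 0.3777 bits

These are NOT equal (difference: 0.1311 bits). KL divergence is asymmetric: D_KL(P||Q) ≠ D_KL(Q||P) in general.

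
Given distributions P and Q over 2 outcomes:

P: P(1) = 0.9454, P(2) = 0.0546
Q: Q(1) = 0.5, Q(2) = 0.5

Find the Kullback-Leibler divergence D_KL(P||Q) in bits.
0.6944 bits

D_KL(P||Q) = Σ P(x) log₂(P(x)/Q(x))

Computing term by term:
  P(1)·log₂(P(1)/Q(1)) = 0.9454·log₂(0.9454/0.5) = 0.86882
  P(2)·log₂(P(2)/Q(2)) = 0.0546·log₂(0.0546/0.5) = -0.17444

D_KL(P||Q) = 0.86882 - 0.17444 = 0.69438 ≈ 0.6944 bits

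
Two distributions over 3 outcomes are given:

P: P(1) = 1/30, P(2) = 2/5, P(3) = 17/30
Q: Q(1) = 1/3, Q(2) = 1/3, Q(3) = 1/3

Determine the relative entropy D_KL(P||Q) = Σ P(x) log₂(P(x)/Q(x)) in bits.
0.4283 bits

D_KL(P||Q) = Σ P(x) log₂(P(x)/Q(x))

Computing term by term:
  P(1)·log₂(P(1)/Q(1)) = (1/30)·log₂((1/30)/(1/3)) = -0.11073
  P(2)·log₂(P(2)/Q(2)) = (2/5)·log₂((2/5)/(1/3)) = 0.10521
  P(3)·log₂(P(3)/Q(3)) = (17/30)·log₂((17/30)/(1/3)) = 0.43380

D_KL(P||Q) = -0.11073 + 0.10521 + 0.43380 = 0.42828 ≈ 0.4283 bits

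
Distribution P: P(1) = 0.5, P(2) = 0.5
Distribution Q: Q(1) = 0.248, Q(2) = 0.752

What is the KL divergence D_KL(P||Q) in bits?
0.2114 bits

D_KL(P||Q) = Σ P(x) log₂(P(x)/Q(x))

Computing term by term:
  P(1)·log₂(P(1)/Q(1)) = 0.5·log₂(0.5/0.248) = 0.50579
  P(2)·log₂(P(2)/Q(2)) = 0.5·log₂(0.5/0.752) = -0.29440

D_KL(P||Q) = 0.50579 - 0.29440 = 0.21139 ≈ 0.2114 bits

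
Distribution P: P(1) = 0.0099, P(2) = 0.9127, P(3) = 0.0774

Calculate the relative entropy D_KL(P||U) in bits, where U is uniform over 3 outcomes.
1.1130 bits

U(i) = 1/3 for all i

D_KL(P||U) = Σ P(x) log₂(P(x) / (1/3))
           = Σ P(x) log₂(P(x)) + log₂(3)
           = log₂(3) - H(P)

H(P) = -Σ P(x) log₂(P(x)):
  -P(1)·log₂(P(1)) = -(0.0099)·log₂(0.0099) = 0.06592
  -P(2)·log₂(P(2)) = -(0.9127)·log₂(0.9127) = 0.12028
  -P(3)·log₂(P(3)) = -(0.0774)·log₂(0.0774) = 0.28572
H(P) = 0.06592 + 0.12028 + 0.28572 = 0.47192 bits

log₂(3) = 1.58496 bits

D_KL(P||U) = 1.58496 - 0.47192 = 1.11304 ≈ 1.1130 bits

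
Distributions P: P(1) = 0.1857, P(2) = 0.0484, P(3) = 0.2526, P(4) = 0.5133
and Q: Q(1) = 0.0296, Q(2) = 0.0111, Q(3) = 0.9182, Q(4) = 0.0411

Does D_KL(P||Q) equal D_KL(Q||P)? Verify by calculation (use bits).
D_KL(P||Q) = 1.9942 bits, D_KL(Q||P) = 1.4579 bits. No — D_KL(P||Q) ≠ D_KL(Q||P) for this pair.

D_KL(P||Q) = Σ P(x) log₂(P(x)/Q(x))

Computing term by term:
  P(1)·log₂(P(1)/Q(1)) = 0.1857·log₂(0.1857/0.0296) = 0.49198
  P(2)·log₂(P(2)/Q(2)) = 0.0484·log₂(0.0484/0.0111) = 0.10282
  P(3)·log₂(P(3)/Q(3)) = 0.2526·log₂(0.2526/0.9182) = -0.47033
  P(4)·log₂(P(4)/Q(4)) = 0.5133·log₂(0.5133/0.0411) = 1.86974

D_KL(P||Q) = 0.49198 + 0.10282 - 0.47033 + 1.86974 = 1.99421 ≈ 1.9942 bits

D_KL(Q||P) = Σ Q(x) log₂(Q(x)/P(x))

Computing term by term:
  Q(1)·log₂(Q(1)/P(1)) = 0.0296·log₂(0.0296/0.1857) = -0.07842
  Q(2)·log₂(Q(2)/P(2)) = 0.0111·log₂(0.0111/0.0484) = -0.02358
  Q(3)·log₂(Q(3)/P(3)) = 0.9182·log₂(0.9182/0.2526) = 1.70965
  Q(4)·log₂(Q(4)/P(4)) = 0.0411·log₂(0.0411/0.5133) = -0.14971

D_KL(Q||P) = -0.07842 - 0.02358 + 1.70965 - 0.14971 = 1.45794 ≈ 1.4579 bits

These are NOT equal (difference: 0.5363 bits). KL divergence is asymmetric: D_KL(P||Q) ≠ D_KL(Q||P) in general.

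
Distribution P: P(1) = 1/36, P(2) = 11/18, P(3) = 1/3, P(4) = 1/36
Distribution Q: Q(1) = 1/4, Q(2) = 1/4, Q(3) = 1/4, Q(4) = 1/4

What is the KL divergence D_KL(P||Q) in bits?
0.7503 bits

D_KL(P||Q) = Σ P(x) log₂(P(x)/Q(x))

Computing term by term:
  P(1)·log₂(P(1)/Q(1)) = (1/36)·log₂((1/36)/(1/4)) = -0.08805
  P(2)·log₂(P(2)/Q(2)) = (11/18)·log₂((11/18)/(1/4)) = 0.78803
  P(3)·log₂(P(3)/Q(3)) = (1/3)·log₂((1/3)/(1/4)) = 0.13835
  P(4)·log₂(P(4)/Q(4)) = (1/36)·log₂((1/36)/(1/4)) = -0.08805

D_KL(P||Q) = -0.08805 + 0.78803 + 0.13835 - 0.08805 = 0.75028 ≈ 0.7503 bits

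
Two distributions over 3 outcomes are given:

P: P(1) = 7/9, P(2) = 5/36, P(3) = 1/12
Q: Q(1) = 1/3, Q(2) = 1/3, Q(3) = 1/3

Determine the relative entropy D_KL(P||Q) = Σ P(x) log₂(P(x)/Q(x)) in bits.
0.6087 bits

D_KL(P||Q) = Σ P(x) log₂(P(x)/Q(x))

Computing term by term:
  P(1)·log₂(P(1)/Q(1)) = (7/9)·log₂((7/9)/(1/3)) = 0.95075
  P(2)·log₂(P(2)/Q(2)) = (5/36)·log₂((5/36)/(1/3)) = -0.17542
  P(3)·log₂(P(3)/Q(3)) = (1/12)·log₂((1/12)/(1/3)) = -0.16667

D_KL(P||Q) = 0.95075 - 0.17542 - 0.16667 = 0.60866 ≈ 0.6087 bits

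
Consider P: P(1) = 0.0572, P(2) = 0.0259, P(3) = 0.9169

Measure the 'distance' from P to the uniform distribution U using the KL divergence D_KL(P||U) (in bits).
1.0976 bits

U(i) = 1/3 for all i

D_KL(P||U) = Σ P(x) log₂(P(x) / (1/3))
           = Σ P(x) log₂(P(x)) + log₂(3)
           = log₂(3) - H(P)

H(P) = -Σ P(x) log₂(P(x)):
  -P(1)·log₂(P(1)) = -(0.0572)·log₂(0.0572) = 0.23611
  -P(2)·log₂(P(2)) = -(0.0259)·log₂(0.0259) = 0.13652
  -P(3)·log₂(P(3)) = -(0.9169)·log₂(0.9169) = 0.11476
H(P) = 0.23611 + 0.13652 + 0.11476 = 0.48739 bits

log₂(3) = 1.58496 bits

D_KL(P||U) = 1.58496 - 0.48739 = 1.09757 ≈ 1.0976 bits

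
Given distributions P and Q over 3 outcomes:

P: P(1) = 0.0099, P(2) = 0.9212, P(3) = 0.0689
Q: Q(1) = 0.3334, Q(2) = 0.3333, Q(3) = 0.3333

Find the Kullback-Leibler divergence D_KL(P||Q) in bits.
1.1442 bits

D_KL(P||Q) = Σ P(x) log₂(P(x)/Q(x))

Computing term by term:
  P(1)·log₂(P(1)/Q(1)) = 0.0099·log₂(0.0099/0.3334) = -0.05023
  P(2)·log₂(P(2)/Q(2)) = 0.9212·log₂(0.9212/0.3333) = 1.35112
  P(3)·log₂(P(3)/Q(3)) = 0.0689·log₂(0.0689/0.3333) = -0.15670

D_KL(P||Q) = -0.05023 + 1.35112 - 0.15670 = 1.14419 ≈ 1.1442 bits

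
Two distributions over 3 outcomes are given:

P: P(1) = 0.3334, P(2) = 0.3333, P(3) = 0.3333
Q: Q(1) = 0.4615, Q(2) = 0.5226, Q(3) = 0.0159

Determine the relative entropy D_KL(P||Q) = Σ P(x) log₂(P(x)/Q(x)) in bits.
1.0904 bits

D_KL(P||Q) = Σ P(x) log₂(P(x)/Q(x))

Computing term by term:
  P(1)·log₂(P(1)/Q(1)) = 0.3334·log₂(0.3334/0.4615) = -0.15639
  P(2)·log₂(P(2)/Q(2)) = 0.3333·log₂(0.3333/0.5226) = -0.21627
  P(3)·log₂(P(3)/Q(3)) = 0.3333·log₂(0.3333/0.0159) = 1.46309

D_KL(P||Q) = -0.15639 - 0.21627 + 1.46309 = 1.09043 ≈ 1.0904 bits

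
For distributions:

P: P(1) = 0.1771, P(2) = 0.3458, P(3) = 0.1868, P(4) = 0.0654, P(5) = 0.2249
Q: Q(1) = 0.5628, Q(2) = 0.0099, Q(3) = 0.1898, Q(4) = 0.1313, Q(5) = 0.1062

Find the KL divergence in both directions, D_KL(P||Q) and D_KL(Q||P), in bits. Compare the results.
D_KL(P||Q) = 1.6507 bits, D_KL(Q||P) = 0.9095 bits. D_KL(P||Q) is larger than D_KL(Q||P) by 0.7412 bits; the two directions differ.

D_KL(P||Q) = Σ P(x) log₂(P(x)/Q(x))

Computing term by term:
  P(1)·log₂(P(1)/Q(1)) = 0.1771·log₂(0.1771/0.5628) = -0.29541
  P(2)·log₂(P(2)/Q(2)) = 0.3458·log₂(0.3458/0.0099) = 1.77270
  P(3)·log₂(P(3)/Q(3)) = 0.1868·log₂(0.1868/0.1898) = -0.00429
  P(4)·log₂(P(4)/Q(4)) = 0.0654·log₂(0.0654/0.1313) = -0.06576
  P(5)·log₂(P(5)/Q(5)) = 0.2249·log₂(0.2249/0.1062) = 0.24345

D_KL(P||Q) = -0.29541 + 1.77270 - 0.00429 - 0.06576 + 0.24345 = 1.65069 ≈ 1.6507 bits

D_KL(Q||P) = Σ Q(x) log₂(Q(x)/P(x))

Computing term by term:
  Q(1)·log₂(Q(1)/P(1)) = 0.5628·log₂(0.5628/0.1771) = 0.93878
  Q(2)·log₂(Q(2)/P(2)) = 0.0099·log₂(0.0099/0.3458) = -0.05075
  Q(3)·log₂(Q(3)/P(3)) = 0.1898·log₂(0.1898/0.1868) = 0.00436
  Q(4)·log₂(Q(4)/P(4)) = 0.1313·log₂(0.1313/0.0654) = 0.13202
  Q(5)·log₂(Q(5)/P(5)) = 0.1062·log₂(0.1062/0.2249) = -0.11496

D_KL(Q||P) = 0.93878 - 0.05075 + 0.00436 + 0.13202 - 0.11496 = 0.90945 ≈ 0.9095 bits

These are NOT equal (difference: 0.7412 bits). KL divergence is asymmetric: D_KL(P||Q) ≠ D_KL(Q||P) in general.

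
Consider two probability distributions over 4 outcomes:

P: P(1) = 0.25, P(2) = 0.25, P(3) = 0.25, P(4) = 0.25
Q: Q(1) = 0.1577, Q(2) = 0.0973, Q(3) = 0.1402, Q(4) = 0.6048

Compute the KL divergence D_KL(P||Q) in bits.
0.3965 bits

D_KL(P||Q) = Σ P(x) log₂(P(x)/Q(x))

Computing term by term:
  P(1)·log₂(P(1)/Q(1)) = 0.25·log₂(0.25/0.1577) = 0.16619
  P(2)·log₂(P(2)/Q(2)) = 0.25·log₂(0.25/0.0973) = 0.34035
  P(3)·log₂(P(3)/Q(3)) = 0.25·log₂(0.25/0.1402) = 0.20861
  P(4)·log₂(P(4)/Q(4)) = 0.25·log₂(0.25/0.6048) = -0.31863

D_KL(P||Q) = 0.16619 + 0.34035 + 0.20861 - 0.31863 = 0.39652 ≈ 0.3965 bits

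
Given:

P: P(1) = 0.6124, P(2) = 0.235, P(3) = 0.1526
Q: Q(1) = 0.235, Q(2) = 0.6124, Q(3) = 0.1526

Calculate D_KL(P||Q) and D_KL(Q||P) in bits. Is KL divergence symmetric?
D_KL(P||Q) = 0.5215 bits, D_KL(Q||P) = 0.5215 bits. The two values coincide for this particular pair, but no — KL divergence is not symmetric in general.

D_KL(P||Q) = Σ P(x) log₂(P(x)/Q(x))

Computing term by term:
  P(1)·log₂(P(1)/Q(1)) = 0.6124·log₂(0.6124/0.235) = 0.84622
  P(2)·log₂(P(2)/Q(2)) = 0.235·log₂(0.235/0.6124) = -0.32473
  P(3)·log₂(P(3)/Q(3)) = 0.1526·log₂(0.1526/0.1526) = 0.00000

D_KL(P||Q) = 0.84622 - 0.32473 + 0.00000 = 0.52149 ≈ 0.5215 bits

D_KL(Q||P) = Σ Q(x) log₂(Q(x)/P(x))

Computing term by term:
  Q(1)·log₂(Q(1)/P(1)) = 0.235·log₂(0.235/0.6124) = -0.32473
  Q(2)·log₂(Q(2)/P(2)) = 0.6124·log₂(0.6124/0.235) = 0.84622
  Q(3)·log₂(Q(3)/P(3)) = 0.1526·log₂(0.1526/0.1526) = 0.00000

D_KL(Q||P) = -0.32473 + 0.84622 + 0.00000 = 0.52149 ≈ 0.5215 bits

These ARE equal here. Q is P with outcomes relabeled (Q(1) = P(2), Q(2) = P(1)) by a relabeling that is its own inverse, so the two sums contain exactly the same terms in a different order. This is a special case — KL divergence is not symmetric in general: D_KL(P||Q) ≠ D_KL(Q||P) for most P, Q.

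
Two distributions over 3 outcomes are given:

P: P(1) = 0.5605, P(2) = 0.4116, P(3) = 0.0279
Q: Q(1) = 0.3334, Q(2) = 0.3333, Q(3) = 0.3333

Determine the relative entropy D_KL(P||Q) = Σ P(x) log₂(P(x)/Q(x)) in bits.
0.4455 bits

D_KL(P||Q) = Σ P(x) log₂(P(x)/Q(x))

Computing term by term:
  P(1)·log₂(P(1)/Q(1)) = 0.5605·log₂(0.5605/0.3334) = 0.42007
  P(2)·log₂(P(2)/Q(2)) = 0.4116·log₂(0.4116/0.3333) = 0.12530
  P(3)·log₂(P(3)/Q(3)) = 0.0279·log₂(0.0279/0.3333) = -0.09984

D_KL(P||Q) = 0.42007 + 0.12530 - 0.09984 = 0.44553 ≈ 0.4455 bits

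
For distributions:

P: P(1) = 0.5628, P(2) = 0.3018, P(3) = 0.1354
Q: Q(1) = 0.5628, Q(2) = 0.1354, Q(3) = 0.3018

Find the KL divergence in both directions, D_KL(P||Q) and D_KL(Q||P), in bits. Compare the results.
D_KL(P||Q) = 0.1924 bits, D_KL(Q||P) = 0.1924 bits. The two directions give exactly the same value for this pair.

D_KL(P||Q) = Σ P(x) log₂(P(x)/Q(x))

Computing term by term:
  P(1)·log₂(P(1)/Q(1)) = 0.5628·log₂(0.5628/0.5628) = 0.00000
  P(2)·log₂(P(2)/Q(2)) = 0.3018·log₂(0.3018/0.1354) = 0.34899
  P(3)·log₂(P(3)/Q(3)) = 0.1354·log₂(0.1354/0.3018) = -0.15657

D_KL(P||Q) = 0.00000 + 0.34899 - 0.15657 = 0.19242 ≈ 0.1924 bits

D_KL(Q||P) = Σ Q(x) log₂(Q(x)/P(x))

Computing term by term:
  Q(1)·log₂(Q(1)/P(1)) = 0.5628·log₂(0.5628/0.5628) = 0.00000
  Q(2)·log₂(Q(2)/P(2)) = 0.1354·log₂(0.1354/0.3018) = -0.15657
  Q(3)·log₂(Q(3)/P(3)) = 0.3018·log₂(0.3018/0.1354) = 0.34899

D_KL(Q||P) = 0.00000 - 0.15657 + 0.34899 = 0.19242 ≈ 0.1924 bits

These ARE equal here. Q is P with outcomes relabeled (Q(2) = P(3), Q(3) = P(2)) by a relabeling that is its own inverse, so the two sums contain exactly the same terms in a different order. This is a special case — KL divergence is not symmetric in general: D_KL(P||Q) ≠ D_KL(Q||P) for most P, Q.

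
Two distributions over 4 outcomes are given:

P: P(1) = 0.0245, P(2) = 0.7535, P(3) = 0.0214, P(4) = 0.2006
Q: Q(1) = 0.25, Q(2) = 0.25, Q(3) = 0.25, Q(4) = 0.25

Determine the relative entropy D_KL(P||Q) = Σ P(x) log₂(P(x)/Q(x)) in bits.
0.9776 bits

D_KL(P||Q) = Σ P(x) log₂(P(x)/Q(x))

Computing term by term:
  P(1)·log₂(P(1)/Q(1)) = 0.0245·log₂(0.0245/0.25) = -0.08210
  P(2)·log₂(P(2)/Q(2)) = 0.7535·log₂(0.7535/0.25) = 1.19933
  P(3)·log₂(P(3)/Q(3)) = 0.0214·log₂(0.0214/0.25) = -0.07589
  P(4)·log₂(P(4)/Q(4)) = 0.2006·log₂(0.2006/0.25) = -0.06371

D_KL(P||Q) = -0.08210 + 1.19933 - 0.07589 - 0.06371 = 0.97763 ≈ 0.9776 bits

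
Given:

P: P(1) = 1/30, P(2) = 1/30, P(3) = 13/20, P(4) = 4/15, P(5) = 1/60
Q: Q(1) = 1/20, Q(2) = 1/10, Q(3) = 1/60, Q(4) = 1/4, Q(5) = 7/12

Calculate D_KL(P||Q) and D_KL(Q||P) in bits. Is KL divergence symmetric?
D_KL(P||Q) = 3.3025 bits, D_KL(Q||P) = 3.0685 bits. No, KL divergence is not symmetric.

D_KL(P||Q) = Σ P(x) log₂(P(x)/Q(x))

Computing term by term:
  P(1)·log₂(P(1)/Q(1)) = (1/30)·log₂((1/30)/(1/20)) = -0.01950
  P(2)·log₂(P(2)/Q(2)) = (1/30)·log₂((1/30)/(1/10)) = -0.05283
  P(3)·log₂(P(3)/Q(3)) = (13/20)·log₂((13/20)/(1/60)) = 3.43551
  P(4)·log₂(P(4)/Q(4)) = (4/15)·log₂((4/15)/(1/4)) = 0.02483
  P(5)·log₂(P(5)/Q(5)) = (1/60)·log₂((1/60)/(7/12)) = -0.08549

D_KL(P||Q) = -0.01950 - 0.05283 + 3.43551 + 0.02483 - 0.08549 = 3.30252 ≈ 3.3025 bits

D_KL(Q||P) = Σ Q(x) log₂(Q(x)/P(x))

Computing term by term:
  Q(1)·log₂(Q(1)/P(1)) = (1/20)·log₂((1/20)/(1/30)) = 0.02925
  Q(2)·log₂(Q(2)/P(2)) = (1/10)·log₂((1/10)/(1/30)) = 0.15850
  Q(3)·log₂(Q(3)/P(3)) = (1/60)·log₂((1/60)/(13/20)) = -0.08809
  Q(4)·log₂(Q(4)/P(4)) = (1/4)·log₂((1/4)/(4/15)) = -0.02328
  Q(5)·log₂(Q(5)/P(5)) = (7/12)·log₂((7/12)/(1/60)) = 2.99208

D_KL(Q||P) = 0.02925 + 0.15850 - 0.08809 - 0.02328 + 2.99208 = 3.06846 ≈ 3.0685 bits

These are NOT equal (difference: 0.2340 bits). KL divergence is asymmetric: D_KL(P||Q) ≠ D_KL(Q||P) in general.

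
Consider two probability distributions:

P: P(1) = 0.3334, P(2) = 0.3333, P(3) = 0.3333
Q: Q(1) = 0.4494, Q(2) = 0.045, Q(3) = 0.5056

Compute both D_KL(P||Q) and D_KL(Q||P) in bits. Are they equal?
D_KL(P||Q) = 0.6189 bits, D_KL(Q||P) = 0.3675 bits. No, they are not equal.

D_KL(P||Q) = Σ P(x) log₂(P(x)/Q(x))

Computing term by term:
  P(1)·log₂(P(1)/Q(1)) = 0.3334·log₂(0.3334/0.4494) = -0.14361
  P(2)·log₂(P(2)/Q(2)) = 0.3333·log₂(0.3333/0.045) = 0.96285
  P(3)·log₂(P(3)/Q(3)) = 0.3333·log₂(0.3333/0.5056) = -0.20037

D_KL(P||Q) = -0.14361 + 0.96285 - 0.20037 = 0.61887 ≈ 0.6189 bits

D_KL(Q||P) = Σ Q(x) log₂(Q(x)/P(x))

Computing term by term:
  Q(1)·log₂(Q(1)/P(1)) = 0.4494·log₂(0.4494/0.3334) = 0.19358
  Q(2)·log₂(Q(2)/P(2)) = 0.045·log₂(0.045/0.3333) = -0.13000
  Q(3)·log₂(Q(3)/P(3)) = 0.5056·log₂(0.5056/0.3333) = 0.30395

D_KL(Q||P) = 0.19358 - 0.13000 + 0.30395 = 0.36753 ≈ 0.3675 bits

These are NOT equal (difference: 0.2514 bits). KL divergence is asymmetric: D_KL(P||Q) ≠ D_KL(Q||P) in general.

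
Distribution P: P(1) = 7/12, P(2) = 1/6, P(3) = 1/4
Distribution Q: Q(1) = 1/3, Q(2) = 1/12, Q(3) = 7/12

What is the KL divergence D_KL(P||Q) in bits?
0.3320 bits

D_KL(P||Q) = Σ P(x) log₂(P(x)/Q(x))

Computing term by term:
  P(1)·log₂(P(1)/Q(1)) = (7/12)·log₂((7/12)/(1/3)) = 0.47096
  P(2)·log₂(P(2)/Q(2)) = (1/6)·log₂((1/6)/(1/12)) = 0.16667
  P(3)·log₂(P(3)/Q(3)) = (1/4)·log₂((1/4)/(7/12)) = -0.30560

D_KL(P||Q) = 0.47096 + 0.16667 - 0.30560 = 0.33203 ≈ 0.3320 bits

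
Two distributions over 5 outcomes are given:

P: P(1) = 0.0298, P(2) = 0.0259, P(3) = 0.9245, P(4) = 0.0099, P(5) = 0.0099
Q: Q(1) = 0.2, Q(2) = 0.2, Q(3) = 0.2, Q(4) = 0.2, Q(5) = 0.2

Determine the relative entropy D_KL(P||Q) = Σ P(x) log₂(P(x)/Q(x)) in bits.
1.7978 bits

D_KL(P||Q) = Σ P(x) log₂(P(x)/Q(x))

Computing term by term:
  P(1)·log₂(P(1)/Q(1)) = 0.0298·log₂(0.0298/0.2) = -0.08185
  P(2)·log₂(P(2)/Q(2)) = 0.0259·log₂(0.0259/0.2) = -0.07638
  P(3)·log₂(P(3)/Q(3)) = 0.9245·log₂(0.9245/0.2) = 2.04192
  P(4)·log₂(P(4)/Q(4)) = 0.0099·log₂(0.0099/0.2) = -0.04293
  P(5)·log₂(P(5)/Q(5)) = 0.0099·log₂(0.0099/0.2) = -0.04293

D_KL(P||Q) = -0.08185 - 0.07638 + 2.04192 - 0.04293 - 0.04293 = 1.79783 ≈ 1.7978 bits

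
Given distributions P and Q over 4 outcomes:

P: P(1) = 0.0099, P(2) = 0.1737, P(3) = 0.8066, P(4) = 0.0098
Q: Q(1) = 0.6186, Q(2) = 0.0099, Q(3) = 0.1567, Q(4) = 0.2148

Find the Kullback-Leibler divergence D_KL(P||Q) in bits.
2.5219 bits

D_KL(P||Q) = Σ P(x) log₂(P(x)/Q(x))

Computing term by term:
  P(1)·log₂(P(1)/Q(1)) = 0.0099·log₂(0.0099/0.6186) = -0.05906
  P(2)·log₂(P(2)/Q(2)) = 0.1737·log₂(0.1737/0.0099) = 0.71791
  P(3)·log₂(P(3)/Q(3)) = 0.8066·log₂(0.8066/0.1567) = 1.90668
  P(4)·log₂(P(4)/Q(4)) = 0.0098·log₂(0.0098/0.2148) = -0.04365

D_KL(P||Q) = -0.05906 + 0.71791 + 1.90668 - 0.04365 = 2.52188 ≈ 2.5219 bits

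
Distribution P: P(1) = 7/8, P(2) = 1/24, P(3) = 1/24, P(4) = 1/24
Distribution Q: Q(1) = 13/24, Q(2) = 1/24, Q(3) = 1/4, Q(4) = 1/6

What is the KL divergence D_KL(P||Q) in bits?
0.4144 bits

D_KL(P||Q) = Σ P(x) log₂(P(x)/Q(x))

Computing term by term:
  P(1)·log₂(P(1)/Q(1)) = (7/8)·log₂((7/8)/(13/24)) = 0.60539
  P(2)·log₂(P(2)/Q(2)) = (1/24)·log₂((1/24)/(1/24)) = 0.00000
  P(3)·log₂(P(3)/Q(3)) = (1/24)·log₂((1/24)/(1/4)) = -0.10771
  P(4)·log₂(P(4)/Q(4)) = (1/24)·log₂((1/24)/(1/6)) = -0.08333

D_KL(P||Q) = 0.60539 + 0.00000 - 0.10771 - 0.08333 = 0.41435 ≈ 0.4144 bits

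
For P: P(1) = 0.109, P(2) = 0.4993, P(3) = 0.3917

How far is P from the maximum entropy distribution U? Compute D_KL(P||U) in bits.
0.2065 bits

U(i) = 1/3 for all i

D_KL(P||U) = Σ P(x) log₂(P(x) / (1/3))
           = Σ P(x) log₂(P(x)) + log₂(3)
           = log₂(3) - H(P)

H(P) = -Σ P(x) log₂(P(x)):
  -P(1)·log₂(P(1)) = -(0.109)·log₂(0.109) = 0.34854
  -P(2)·log₂(P(2)) = -(0.4993)·log₂(0.4993) = 0.50031
  -P(3)·log₂(P(3)) = -(0.3917)·log₂(0.3917) = 0.52965
H(P) = 0.34854 + 0.50031 + 0.52965 = 1.37850 bits

log₂(3) = 1.58496 bits

D_KL(P||U) = 1.58496 - 1.37850 = 0.20646 ≈ 0.2065 bits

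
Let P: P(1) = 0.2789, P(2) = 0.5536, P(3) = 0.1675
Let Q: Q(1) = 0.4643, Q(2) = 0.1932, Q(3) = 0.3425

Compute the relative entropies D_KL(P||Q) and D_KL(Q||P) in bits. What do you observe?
D_KL(P||Q) = 0.4629 bits, D_KL(Q||P) = 0.4014 bits. The two directions give different values (D_KL(P||Q) exceeds D_KL(Q||P) by 0.0615 bits): KL divergence is asymmetric.

D_KL(P||Q) = Σ P(x) log₂(P(x)/Q(x))

Computing term by term:
  P(1)·log₂(P(1)/Q(1)) = 0.2789·log₂(0.2789/0.4643) = -0.20508
  P(2)·log₂(P(2)/Q(2)) = 0.5536·log₂(0.5536/0.1932) = 0.84078
  P(3)·log₂(P(3)/Q(3)) = 0.1675·log₂(0.1675/0.3425) = -0.17285

D_KL(P||Q) = -0.20508 + 0.84078 - 0.17285 = 0.46285 ≈ 0.4629 bits

D_KL(Q||P) = Σ Q(x) log₂(Q(x)/P(x))

Computing term by term:
  Q(1)·log₂(Q(1)/P(1)) = 0.4643·log₂(0.4643/0.2789) = 0.34140
  Q(2)·log₂(Q(2)/P(2)) = 0.1932·log₂(0.1932/0.5536) = -0.29342
  Q(3)·log₂(Q(3)/P(3)) = 0.3425·log₂(0.3425/0.1675) = 0.35344

D_KL(Q||P) = 0.34140 - 0.29342 + 0.35344 = 0.40142 ≈ 0.4014 bits

These are NOT equal (difference: 0.0615 bits). KL divergence is asymmetric: D_KL(P||Q) ≠ D_KL(Q||P) in general.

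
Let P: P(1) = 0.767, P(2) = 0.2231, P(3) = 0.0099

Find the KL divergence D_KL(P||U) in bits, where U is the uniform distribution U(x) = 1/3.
0.7427 bits

U(i) = 1/3 for all i

D_KL(P||U) = Σ P(x) log₂(P(x) / (1/3))
           = Σ P(x) log₂(P(x)) + log₂(3)
           = log₂(3) - H(P)

H(P) = -Σ P(x) log₂(P(x)):
  -P(1)·log₂(P(1)) = -(0.767)·log₂(0.767) = 0.29353
  -P(2)·log₂(P(2)) = -(0.2231)·log₂(0.2231) = 0.48284
  -P(3)·log₂(P(3)) = -(0.0099)·log₂(0.0099) = 0.06592
H(P) = 0.29353 + 0.48284 + 0.06592 = 0.84229 bits

log₂(3) = 1.58496 bits

D_KL(P||U) = 1.58496 - 0.84229 = 0.74267 ≈ 0.7427 bits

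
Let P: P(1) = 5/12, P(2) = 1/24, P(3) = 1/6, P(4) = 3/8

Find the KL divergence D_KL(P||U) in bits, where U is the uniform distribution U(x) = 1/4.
0.3212 bits

U(i) = 1/4 for all i

D_KL(P||U) = Σ P(x) log₂(P(x) / (1/4))
           = Σ P(x) log₂(P(x)) + log₂(4)
           = log₂(4) - H(P)

H(P) = -Σ P(x) log₂(P(x)):
  -P(1)·log₂(P(1)) = -(5/12)·log₂(5/12) = 0.52626
  -P(2)·log₂(P(2)) = -(1/24)·log₂(1/24) = 0.19104
  -P(3)·log₂(P(3)) = -(1/6)·log₂(1/6) = 0.43083
  -P(4)·log₂(P(4)) = -(3/8)·log₂(3/8) = 0.53064
H(P) = 0.52626 + 0.19104 + 0.43083 + 0.53064 = 1.67877 bits

log₂(4) = 2.00000 bits

D_KL(P||U) = 2.00000 - 1.67877 = 0.32123 ≈ 0.3212 bits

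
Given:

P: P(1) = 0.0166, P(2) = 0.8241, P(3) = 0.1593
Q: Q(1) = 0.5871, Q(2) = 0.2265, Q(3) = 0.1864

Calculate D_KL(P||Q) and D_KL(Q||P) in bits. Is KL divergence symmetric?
D_KL(P||Q) = 1.4140 bits, D_KL(Q||P) = 2.6405 bits. No, KL divergence is not symmetric.

D_KL(P||Q) = Σ P(x) log₂(P(x)/Q(x))

Computing term by term:
  P(1)·log₂(P(1)/Q(1)) = 0.0166·log₂(0.0166/0.5871) = -0.08540
  P(2)·log₂(P(2)/Q(2)) = 0.8241·log₂(0.8241/0.2265) = 1.53555
  P(3)·log₂(P(3)/Q(3)) = 0.1593·log₂(0.1593/0.1864) = -0.03611

D_KL(P||Q) = -0.08540 + 1.53555 - 0.03611 = 1.41404 ≈ 1.4140 bits

D_KL(Q||P) = Σ Q(x) log₂(Q(x)/P(x))

Computing term by term:
  Q(1)·log₂(Q(1)/P(1)) = 0.5871·log₂(0.5871/0.0166) = 3.02025
  Q(2)·log₂(Q(2)/P(2)) = 0.2265·log₂(0.2265/0.8241) = -0.42204
  Q(3)·log₂(Q(3)/P(3)) = 0.1864·log₂(0.1864/0.1593) = 0.04225

D_KL(Q||P) = 3.02025 - 0.42204 + 0.04225 = 2.64046 ≈ 2.6405 bits

These are NOT equal (difference: 1.2265 bits). KL divergence is asymmetric: D_KL(P||Q) ≠ D_KL(Q||P) in general.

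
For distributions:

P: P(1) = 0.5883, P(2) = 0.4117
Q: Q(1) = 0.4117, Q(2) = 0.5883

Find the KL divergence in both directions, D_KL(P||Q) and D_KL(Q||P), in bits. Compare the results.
D_KL(P||Q) = 0.0909 bits, D_KL(Q||P) = 0.0909 bits. The two directions give exactly the same value for this pair.

D_KL(P||Q) = Σ P(x) log₂(P(x)/Q(x))

Computing term by term:
  P(1)·log₂(P(1)/Q(1)) = 0.5883·log₂(0.5883/0.4117) = 0.30295
  P(2)·log₂(P(2)/Q(2)) = 0.4117·log₂(0.4117/0.5883) = -0.21201

D_KL(P||Q) = 0.30295 - 0.21201 = 0.09094 ≈ 0.0909 bits

D_KL(Q||P) = Σ Q(x) log₂(Q(x)/P(x))

Computing term by term:
  Q(1)·log₂(Q(1)/P(1)) = 0.4117·log₂(0.4117/0.5883) = -0.21201
  Q(2)·log₂(Q(2)/P(2)) = 0.5883·log₂(0.5883/0.4117) = 0.30295

D_KL(Q||P) = -0.21201 + 0.30295 = 0.09094 ≈ 0.0909 bits

These ARE equal here. Q is P with outcomes relabeled (Q(1) = P(2), Q(2) = P(1)) by a relabeling that is its own inverse, so the two sums contain exactly the same terms in a different order. This is a special case — KL divergence is not symmetric in general: D_KL(P||Q) ≠ D_KL(Q||P) for most P, Q.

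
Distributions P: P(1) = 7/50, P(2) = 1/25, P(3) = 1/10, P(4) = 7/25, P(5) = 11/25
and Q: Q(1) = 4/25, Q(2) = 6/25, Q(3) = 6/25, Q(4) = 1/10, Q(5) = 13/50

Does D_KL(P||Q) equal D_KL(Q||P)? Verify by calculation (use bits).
D_KL(P||Q) = 0.4932 bits, D_KL(Q||P) = 0.6085 bits. No — D_KL(P||Q) ≠ D_KL(Q||P) for this pair.

D_KL(P||Q) = Σ P(x) log₂(P(x)/Q(x))

Computing term by term:
  P(1)·log₂(P(1)/Q(1)) = (7/50)·log₂((7/50)/(4/25)) = -0.02697
  P(2)·log₂(P(2)/Q(2)) = (1/25)·log₂((1/25)/(6/25)) = -0.10340
  P(3)·log₂(P(3)/Q(3)) = (1/10)·log₂((1/10)/(6/25)) = -0.12630
  P(4)·log₂(P(4)/Q(4)) = (7/25)·log₂((7/25)/(1/10)) = 0.41592
  P(5)·log₂(P(5)/Q(5)) = (11/25)·log₂((11/25)/(13/50)) = 0.33396

D_KL(P||Q) = -0.02697 - 0.10340 - 0.12630 + 0.41592 + 0.33396 = 0.49321 ≈ 0.4932 bits

D_KL(Q||P) = Σ Q(x) log₂(Q(x)/P(x))

Computing term by term:
  Q(1)·log₂(Q(1)/P(1)) = (4/25)·log₂((4/25)/(7/50)) = 0.03082
  Q(2)·log₂(Q(2)/P(2)) = (6/25)·log₂((6/25)/(1/25)) = 0.62039
  Q(3)·log₂(Q(3)/P(3)) = (6/25)·log₂((6/25)/(1/10)) = 0.30313
  Q(4)·log₂(Q(4)/P(4)) = (1/10)·log₂((1/10)/(7/25)) = -0.14854
  Q(5)·log₂(Q(5)/P(5)) = (13/50)·log₂((13/50)/(11/25)) = -0.19734

D_KL(Q||P) = 0.03082 + 0.62039 + 0.30313 - 0.14854 - 0.19734 = 0.60846 ≈ 0.6085 bits

These are NOT equal (difference: 0.1153 bits). KL divergence is asymmetric: D_KL(P||Q) ≠ D_KL(Q||P) in general.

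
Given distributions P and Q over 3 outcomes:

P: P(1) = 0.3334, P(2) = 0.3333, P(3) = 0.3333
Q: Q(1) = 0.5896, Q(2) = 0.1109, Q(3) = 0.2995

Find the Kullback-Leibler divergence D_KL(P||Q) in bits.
0.3063 bits

D_KL(P||Q) = Σ P(x) log₂(P(x)/Q(x))

Computing term by term:
  P(1)·log₂(P(1)/Q(1)) = 0.3334·log₂(0.3334/0.5896) = -0.27422
  P(2)·log₂(P(2)/Q(2)) = 0.3333·log₂(0.3333/0.1109) = 0.52913
  P(3)·log₂(P(3)/Q(3)) = 0.3333·log₂(0.3333/0.2995) = 0.05142

D_KL(P||Q) = -0.27422 + 0.52913 + 0.05142 = 0.30633 ≈ 0.3063 bits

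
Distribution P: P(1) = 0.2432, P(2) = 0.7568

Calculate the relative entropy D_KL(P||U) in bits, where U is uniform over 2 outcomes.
0.1997 bits

U(i) = 1/2 for all i

D_KL(P||U) = Σ P(x) log₂(P(x) / (1/2))
           = Σ P(x) log₂(P(x)) + log₂(2)
           = log₂(2) - H(P)

H(P) = -Σ P(x) log₂(P(x)):
  -P(1)·log₂(P(1)) = -(0.2432)·log₂(0.2432) = 0.49608
  -P(2)·log₂(P(2)) = -(0.7568)·log₂(0.7568) = 0.30425
H(P) = 0.49608 + 0.30425 = 0.80033 bits

log₂(2) = 1.00000 bits

D_KL(P||U) = 1.00000 - 0.80033 = 0.19967 ≈ 0.1997 bits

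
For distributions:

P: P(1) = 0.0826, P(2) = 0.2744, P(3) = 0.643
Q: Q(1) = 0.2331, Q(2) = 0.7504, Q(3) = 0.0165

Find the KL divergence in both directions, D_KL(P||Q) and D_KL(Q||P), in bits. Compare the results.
D_KL(P||Q) = 2.8759 bits, D_KL(Q||P) = 1.3508 bits. D_KL(P||Q) is larger than D_KL(Q||P) by 1.5251 bits; the two directions differ.

D_KL(P||Q) = Σ P(x) log₂(P(x)/Q(x))

Computing term by term:
  P(1)·log₂(P(1)/Q(1)) = 0.0826·log₂(0.0826/0.2331) = -0.12363
  P(2)·log₂(P(2)/Q(2)) = 0.2744·log₂(0.2744/0.7504) = -0.39826
  P(3)·log₂(P(3)/Q(3)) = 0.643·log₂(0.643/0.0165) = 3.39779

D_KL(P||Q) = -0.12363 - 0.39826 + 3.39779 = 2.87590 ≈ 2.8759 bits

D_KL(Q||P) = Σ Q(x) log₂(Q(x)/P(x))

Computing term by term:
  Q(1)·log₂(Q(1)/P(1)) = 0.2331·log₂(0.2331/0.0826) = 0.34889
  Q(2)·log₂(Q(2)/P(2)) = 0.7504·log₂(0.7504/0.2744) = 1.08912
  Q(3)·log₂(Q(3)/P(3)) = 0.0165·log₂(0.0165/0.643) = -0.08719

D_KL(Q||P) = 0.34889 + 1.08912 - 0.08719 = 1.35082 ≈ 1.3508 bits

These are NOT equal (difference: 1.5251 bits). KL divergence is asymmetric: D_KL(P||Q) ≠ D_KL(Q||P) in general.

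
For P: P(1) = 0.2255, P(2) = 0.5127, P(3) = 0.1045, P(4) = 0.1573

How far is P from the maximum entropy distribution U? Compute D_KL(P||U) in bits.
0.2611 bits

U(i) = 1/4 for all i

D_KL(P||U) = Σ P(x) log₂(P(x) / (1/4))
           = Σ P(x) log₂(P(x)) + log₂(4)
           = log₂(4) - H(P)

H(P) = -Σ P(x) log₂(P(x)):
  -P(1)·log₂(P(1)) = -(0.2255)·log₂(0.2255) = 0.48455
  -P(2)·log₂(P(2)) = -(0.5127)·log₂(0.5127) = 0.49415
  -P(3)·log₂(P(3)) = -(0.1045)·log₂(0.1045) = 0.34051
  -P(4)·log₂(P(4)) = -(0.1573)·log₂(0.1573) = 0.41974
H(P) = 0.48455 + 0.49415 + 0.34051 + 0.41974 = 1.73895 bits

log₂(4) = 2.00000 bits

D_KL(P||U) = 2.00000 - 1.73895 = 0.26105 ≈ 0.2611 bits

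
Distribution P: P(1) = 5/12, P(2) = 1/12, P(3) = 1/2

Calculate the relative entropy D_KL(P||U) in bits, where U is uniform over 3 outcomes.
0.2600 bits

U(i) = 1/3 for all i

D_KL(P||U) = Σ P(x) log₂(P(x) / (1/3))
           = Σ P(x) log₂(P(x)) + log₂(3)
           = log₂(3) - H(P)

H(P) = -Σ P(x) log₂(P(x)):
  -P(1)·log₂(P(1)) = -(5/12)·log₂(5/12) = 0.52626
  -P(2)·log₂(P(2)) = -(1/12)·log₂(1/12) = 0.29875
  -P(3)·log₂(P(3)) = -(1/2)·log₂(1/2) = 0.50000
H(P) = 0.52626 + 0.29875 + 0.50000 = 1.32501 bits

log₂(3) = 1.58496 bits

D_KL(P||U) = 1.58496 - 1.32501 = 0.25995 ≈ 0.2600 bits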